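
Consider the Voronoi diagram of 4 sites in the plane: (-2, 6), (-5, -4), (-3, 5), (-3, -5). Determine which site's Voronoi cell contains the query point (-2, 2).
Nearest site = (-3, 5)

The Voronoi cell of site s contains exactly those query points closer to s than to any other site. Compute squared distances from q = (-2, 2) to each site:
  (-3 − -2)² + (5 − 2)² = 10
  (-2 − -2)² + (6 − 2)² = 16
  (-5 − -2)² + (-4 − 2)² = 45
  (-3 − -2)² + (-5 − 2)² = 50
Minimum is attained by (-3, 5), so q lies in its Voronoi cell.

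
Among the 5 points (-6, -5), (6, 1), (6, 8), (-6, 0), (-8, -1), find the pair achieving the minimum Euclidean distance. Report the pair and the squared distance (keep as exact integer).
Pair = ((-6, 0), (-8, -1)); squared distance = 5

Compute all C(5, 2) = 10 pairwise squared distances (x_i − x_j)² + (y_i − y_j)². The minimum is 5, attained by the pair ((-6, 0), (-8, -1)).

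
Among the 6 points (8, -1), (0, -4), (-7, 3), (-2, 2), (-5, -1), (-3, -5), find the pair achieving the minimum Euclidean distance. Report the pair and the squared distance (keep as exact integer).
Pair = ((0, -4), (-3, -5)); squared distance = 10

Compute all C(6, 2) = 15 pairwise squared distances (x_i − x_j)² + (y_i − y_j)². The minimum is 10, attained by the pair ((0, -4), (-3, -5)).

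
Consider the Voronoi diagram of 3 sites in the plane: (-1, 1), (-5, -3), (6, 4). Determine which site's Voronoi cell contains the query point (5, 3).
Nearest site = (6, 4)

The Voronoi cell of site s contains exactly those query points closer to s than to any other site. Compute squared distances from q = (5, 3) to each site:
  (6 − 5)² + (4 − 3)² = 2
  (-1 − 5)² + (1 − 3)² = 40
  (-5 − 5)² + (-3 − 3)² = 136
Minimum is attained by (6, 4), so q lies in its Voronoi cell.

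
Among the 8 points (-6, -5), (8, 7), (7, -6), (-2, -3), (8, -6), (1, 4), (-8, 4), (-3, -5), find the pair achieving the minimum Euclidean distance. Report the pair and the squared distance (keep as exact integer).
Pair = ((7, -6), (8, -6)); squared distance = 1

Compute all C(8, 2) = 28 pairwise squared distances (x_i − x_j)² + (y_i − y_j)². The minimum is 1, attained by the pair ((7, -6), (8, -6)).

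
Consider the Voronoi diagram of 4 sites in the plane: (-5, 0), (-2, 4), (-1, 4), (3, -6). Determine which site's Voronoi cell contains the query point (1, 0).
Nearest site = (-1, 4)

The Voronoi cell of site s contains exactly those query points closer to s than to any other site. Compute squared distances from q = (1, 0) to each site:
  (-1 − 1)² + (4 − 0)² = 20
  (-2 − 1)² + (4 − 0)² = 25
  (-5 − 1)² + (0 − 0)² = 36
  (3 − 1)² + (-6 − 0)² = 40
Minimum is attained by (-1, 4), so q lies in its Voronoi cell.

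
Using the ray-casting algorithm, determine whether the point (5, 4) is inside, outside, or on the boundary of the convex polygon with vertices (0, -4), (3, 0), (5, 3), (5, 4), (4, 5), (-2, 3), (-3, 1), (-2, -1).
The point (5, 4) lies on the polygon boundary

Boundary check: the query satisfies the collinearity and bounding-box conditions for some polygon edge, so it lies exactly on the boundary.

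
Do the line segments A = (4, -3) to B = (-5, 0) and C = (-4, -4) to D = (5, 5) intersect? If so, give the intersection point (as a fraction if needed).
Yes; intersection at (-5/4, -5/4) (t = 7/12 on AB, s = 11/36 on CD)

Parametrize AB as A + t(B − A) = (4 + -9 t, -3 + 3 t) and CD as C + s(D − C) = (-4 + 9 s, -4 + 9 s). Solve the linear system for (t, s). Determinant = 108 ≠ 0, so a unique intersection of the containing lines exists. Solution: t = 7/12, s = 11/36 — both in [0, 1], so the segments cross. Intersection point: (-5/4, -5/4).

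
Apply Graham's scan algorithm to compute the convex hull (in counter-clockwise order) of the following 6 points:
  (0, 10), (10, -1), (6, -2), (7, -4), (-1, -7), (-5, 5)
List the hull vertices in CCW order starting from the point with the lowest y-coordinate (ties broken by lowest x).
Hull (CCW) = [(-1, -7), (7, -4), (10, -1), (0, 10), (-5, 5)]

Graham scan procedure:
  1. Find the pivot p₀ = point with lowest y (tie → lowest x): (-1, -7).
  2. Sort the remaining points by polar angle around p₀.
  3. Walk through sorted points, maintaining a stack; pop the top while the last three entries make a non-left turn (cross product ≤ 0).
  4. Final stack is the convex hull in CCW order: (-1, -7), (7, -4), (10, -1), (0, 10), (-5, 5).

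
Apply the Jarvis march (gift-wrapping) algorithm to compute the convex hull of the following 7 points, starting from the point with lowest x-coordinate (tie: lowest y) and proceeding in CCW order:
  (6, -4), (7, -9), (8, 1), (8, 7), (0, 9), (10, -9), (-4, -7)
Hull (CCW) = [(-4, -7), (7, -9), (10, -9), (8, 7), (0, 9)]

Jarvis march: at each step, from the current hull vertex p, select the next vertex q as the point such that every other point lies strictly to the left of (or on) the directed line p → q. (Equivalently: for every other point r, the cross product (q − p) × (r − p) ≥ 0.)
Starting point (lowest x, tie lowest y): (-4, -7). Wrap until returning to start. Resulting hull: (-4, -7), (7, -9), (10, -9), (8, 7), (0, 9).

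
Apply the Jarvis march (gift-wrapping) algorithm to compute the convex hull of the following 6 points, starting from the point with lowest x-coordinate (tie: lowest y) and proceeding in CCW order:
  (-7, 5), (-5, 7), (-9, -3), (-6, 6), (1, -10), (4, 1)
Hull (CCW) = [(-9, -3), (1, -10), (4, 1), (-5, 7), (-7, 5)]

Jarvis march: at each step, from the current hull vertex p, select the next vertex q as the point such that every other point lies strictly to the left of (or on) the directed line p → q. (Equivalently: for every other point r, the cross product (q − p) × (r − p) ≥ 0.)
Starting point (lowest x, tie lowest y): (-9, -3). Wrap until returning to start. Resulting hull: (-9, -3), (1, -10), (4, 1), (-5, 7), (-7, 5).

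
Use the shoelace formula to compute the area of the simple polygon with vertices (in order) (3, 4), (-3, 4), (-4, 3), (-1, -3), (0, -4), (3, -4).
Area = 43

Shoelace formula: Area = (1/2) |Σ_i (x_i · y_{i+1} − x_{i+1} · y_i)| (indices mod n). Compute each cross term:
  (3)(4) − (-3)(4) = 24
  (-3)(3) − (-4)(4) = 7
  (-4)(-3) − (-1)(3) = 15
  (-1)(-4) − (0)(-3) = 4
  (0)(-4) − (3)(-4) = 12
  (3)(4) − (3)(-4) = 24
Sum = 86, so (signed) Area = 86/2 = 43, |Area| = 43.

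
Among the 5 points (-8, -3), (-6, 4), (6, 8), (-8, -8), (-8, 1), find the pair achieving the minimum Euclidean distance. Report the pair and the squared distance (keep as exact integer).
Pair = ((-6, 4), (-8, 1)); squared distance = 13

Compute all C(5, 2) = 10 pairwise squared distances (x_i − x_j)² + (y_i − y_j)². The minimum is 13, attained by the pair ((-6, 4), (-8, 1)).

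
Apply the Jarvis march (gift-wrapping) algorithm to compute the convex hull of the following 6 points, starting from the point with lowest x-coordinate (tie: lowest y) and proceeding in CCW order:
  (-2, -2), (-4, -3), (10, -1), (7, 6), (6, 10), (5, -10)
Hull (CCW) = [(-4, -3), (5, -10), (10, -1), (6, 10)]

Jarvis march: at each step, from the current hull vertex p, select the next vertex q as the point such that every other point lies strictly to the left of (or on) the directed line p → q. (Equivalently: for every other point r, the cross product (q − p) × (r − p) ≥ 0.)
Starting point (lowest x, tie lowest y): (-4, -3). Wrap until returning to start. Resulting hull: (-4, -3), (5, -10), (10, -1), (6, 10).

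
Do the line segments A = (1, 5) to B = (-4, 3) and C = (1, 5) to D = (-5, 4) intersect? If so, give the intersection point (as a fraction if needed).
Yes; intersection at (1, 5) (t = 0 on AB, s = 0 on CD)

Parametrize AB as A + t(B − A) = (1 + -5 t, 5 + -2 t) and CD as C + s(D − C) = (1 + -6 s, 5 + -1 s). Solve the linear system for (t, s). Determinant = 7 ≠ 0, so a unique intersection of the containing lines exists. Solution: t = 0, s = 0 — both in [0, 1], so the segments cross. Intersection point: (1, 5).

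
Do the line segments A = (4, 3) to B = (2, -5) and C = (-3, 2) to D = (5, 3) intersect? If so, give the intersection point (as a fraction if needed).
Yes; intersection at (123/31, 89/31) (t = 1/62 on AB, s = 27/31 on CD)

Parametrize AB as A + t(B − A) = (4 + -2 t, 3 + -8 t) and CD as C + s(D − C) = (-3 + 8 s, 2 + 1 s). Solve the linear system for (t, s). Determinant = -62 ≠ 0, so a unique intersection of the containing lines exists. Solution: t = 1/62, s = 27/31 — both in [0, 1], so the segments cross. Intersection point: (123/31, 89/31).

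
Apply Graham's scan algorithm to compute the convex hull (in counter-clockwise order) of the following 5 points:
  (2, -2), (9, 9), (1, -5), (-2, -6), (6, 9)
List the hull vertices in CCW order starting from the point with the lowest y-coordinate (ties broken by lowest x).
Hull (CCW) = [(-2, -6), (1, -5), (9, 9), (6, 9)]

Graham scan procedure:
  1. Find the pivot p₀ = point with lowest y (tie → lowest x): (-2, -6).
  2. Sort the remaining points by polar angle around p₀.
  3. Walk through sorted points, maintaining a stack; pop the top while the last three entries make a non-left turn (cross product ≤ 0).
  4. Final stack is the convex hull in CCW order: (-2, -6), (1, -5), (9, 9), (6, 9).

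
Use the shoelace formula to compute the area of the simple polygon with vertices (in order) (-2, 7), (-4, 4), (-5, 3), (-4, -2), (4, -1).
Area = 44

Shoelace formula: Area = (1/2) |Σ_i (x_i · y_{i+1} − x_{i+1} · y_i)| (indices mod n). Compute each cross term:
  (-2)(4) − (-4)(7) = 20
  (-4)(3) − (-5)(4) = 8
  (-5)(-2) − (-4)(3) = 22
  (-4)(-1) − (4)(-2) = 12
  (4)(7) − (-2)(-1) = 26
Sum = 88, so (signed) Area = 88/2 = 44, |Area| = 44.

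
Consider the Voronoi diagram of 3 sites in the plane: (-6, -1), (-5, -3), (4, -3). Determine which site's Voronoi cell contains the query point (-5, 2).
Nearest site = (-6, -1)

The Voronoi cell of site s contains exactly those query points closer to s than to any other site. Compute squared distances from q = (-5, 2) to each site:
  (-6 − -5)² + (-1 − 2)² = 10
  (-5 − -5)² + (-3 − 2)² = 25
  (4 − -5)² + (-3 − 2)² = 106
Minimum is attained by (-6, -1), so q lies in its Voronoi cell.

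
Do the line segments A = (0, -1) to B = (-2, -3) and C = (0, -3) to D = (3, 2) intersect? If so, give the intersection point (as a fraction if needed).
No (intersection of containing lines falls outside at least one segment)

Parametrize and solve: t = -3/2, s = 1. At least one of these is outside [0, 1], so the segments do not intersect.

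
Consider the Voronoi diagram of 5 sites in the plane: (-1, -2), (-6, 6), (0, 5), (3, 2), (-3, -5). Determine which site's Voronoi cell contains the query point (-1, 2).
Nearest site = (0, 5)

The Voronoi cell of site s contains exactly those query points closer to s than to any other site. Compute squared distances from q = (-1, 2) to each site:
  (0 − -1)² + (5 − 2)² = 10
  (-1 − -1)² + (-2 − 2)² = 16
  (3 − -1)² + (2 − 2)² = 16
  (-6 − -1)² + (6 − 2)² = 41
  (-3 − -1)² + (-5 − 2)² = 53
Minimum is attained by (0, 5), so q lies in its Voronoi cell.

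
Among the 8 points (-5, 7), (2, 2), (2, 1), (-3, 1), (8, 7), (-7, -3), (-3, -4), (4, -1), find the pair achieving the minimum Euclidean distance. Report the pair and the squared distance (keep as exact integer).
Pair = ((2, 2), (2, 1)); squared distance = 1

Compute all C(8, 2) = 28 pairwise squared distances (x_i − x_j)² + (y_i − y_j)². The minimum is 1, attained by the pair ((2, 2), (2, 1)).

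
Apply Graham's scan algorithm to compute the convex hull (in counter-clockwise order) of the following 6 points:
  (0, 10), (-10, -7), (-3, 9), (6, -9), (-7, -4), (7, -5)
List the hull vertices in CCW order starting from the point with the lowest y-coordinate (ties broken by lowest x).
Hull (CCW) = [(6, -9), (7, -5), (0, 10), (-3, 9), (-10, -7)]

Graham scan procedure:
  1. Find the pivot p₀ = point with lowest y (tie → lowest x): (6, -9).
  2. Sort the remaining points by polar angle around p₀.
  3. Walk through sorted points, maintaining a stack; pop the top while the last three entries make a non-left turn (cross product ≤ 0).
  4. Final stack is the convex hull in CCW order: (6, -9), (7, -5), (0, 10), (-3, 9), (-10, -7).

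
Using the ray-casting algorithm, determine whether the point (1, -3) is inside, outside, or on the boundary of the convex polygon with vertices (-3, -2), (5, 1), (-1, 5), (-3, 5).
The point (1, -3) lies strictly outside the polygon

Cast a horizontal ray to the right from the query point and count how many polygon edges it crosses (each edge strictly once or zero times, handled with the usual half-open convention). 
Parity of crossings → even ⇒ outside.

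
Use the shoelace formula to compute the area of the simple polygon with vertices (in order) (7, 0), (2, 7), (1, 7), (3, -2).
Area = 47/2

Shoelace formula: Area = (1/2) |Σ_i (x_i · y_{i+1} − x_{i+1} · y_i)| (indices mod n). Compute each cross term:
  (7)(7) − (2)(0) = 49
  (2)(7) − (1)(7) = 7
  (1)(-2) − (3)(7) = -23
  (3)(0) − (7)(-2) = 14
Sum = 47, so (signed) Area = 47/2 = 47/2, |Area| = 47/2.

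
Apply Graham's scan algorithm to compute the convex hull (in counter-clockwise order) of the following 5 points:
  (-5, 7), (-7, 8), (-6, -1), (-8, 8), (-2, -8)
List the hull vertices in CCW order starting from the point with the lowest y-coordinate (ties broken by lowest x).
Hull (CCW) = [(-2, -8), (-5, 7), (-7, 8), (-8, 8), (-6, -1)]

Graham scan procedure:
  1. Find the pivot p₀ = point with lowest y (tie → lowest x): (-2, -8).
  2. Sort the remaining points by polar angle around p₀.
  3. Walk through sorted points, maintaining a stack; pop the top while the last three entries make a non-left turn (cross product ≤ 0).
  4. Final stack is the convex hull in CCW order: (-2, -8), (-5, 7), (-7, 8), (-8, 8), (-6, -1).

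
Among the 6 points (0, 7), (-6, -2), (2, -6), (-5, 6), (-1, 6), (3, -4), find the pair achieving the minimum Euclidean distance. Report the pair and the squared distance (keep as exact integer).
Pair = ((0, 7), (-1, 6)); squared distance = 2

Compute all C(6, 2) = 15 pairwise squared distances (x_i − x_j)² + (y_i − y_j)². The minimum is 2, attained by the pair ((0, 7), (-1, 6)).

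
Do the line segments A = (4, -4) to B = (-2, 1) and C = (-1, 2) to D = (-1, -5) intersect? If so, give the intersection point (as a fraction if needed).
Yes; intersection at (-1, 1/6) (t = 5/6 on AB, s = 11/42 on CD)

Parametrize AB as A + t(B − A) = (4 + -6 t, -4 + 5 t) and CD as C + s(D − C) = (-1 + 0 s, 2 + -7 s). Solve the linear system for (t, s). Determinant = -42 ≠ 0, so a unique intersection of the containing lines exists. Solution: t = 5/6, s = 11/42 — both in [0, 1], so the segments cross. Intersection point: (-1, 1/6).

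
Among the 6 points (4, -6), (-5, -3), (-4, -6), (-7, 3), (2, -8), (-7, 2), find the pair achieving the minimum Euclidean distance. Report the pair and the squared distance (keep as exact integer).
Pair = ((-7, 3), (-7, 2)); squared distance = 1

Compute all C(6, 2) = 15 pairwise squared distances (x_i − x_j)² + (y_i − y_j)². The minimum is 1, attained by the pair ((-7, 3), (-7, 2)).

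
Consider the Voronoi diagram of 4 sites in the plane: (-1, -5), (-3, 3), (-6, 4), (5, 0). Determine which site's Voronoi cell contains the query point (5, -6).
Nearest site = (5, 0)

The Voronoi cell of site s contains exactly those query points closer to s than to any other site. Compute squared distances from q = (5, -6) to each site:
  (5 − 5)² + (0 − -6)² = 36
  (-1 − 5)² + (-5 − -6)² = 37
  (-3 − 5)² + (3 − -6)² = 145
  (-6 − 5)² + (4 − -6)² = 221
Minimum is attained by (5, 0), so q lies in its Voronoi cell.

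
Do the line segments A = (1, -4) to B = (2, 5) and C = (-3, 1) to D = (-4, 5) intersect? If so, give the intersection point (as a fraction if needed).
No (intersection of containing lines falls outside at least one segment)

Parametrize and solve: t = -11/13, s = -41/13. At least one of these is outside [0, 1], so the segments do not intersect.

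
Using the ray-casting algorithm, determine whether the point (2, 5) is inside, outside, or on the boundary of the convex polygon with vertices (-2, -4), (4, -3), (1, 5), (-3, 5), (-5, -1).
The point (2, 5) lies strictly outside the polygon

Cast a horizontal ray to the right from the query point and count how many polygon edges it crosses (each edge strictly once or zero times, handled with the usual half-open convention). 
Parity of crossings → even ⇒ outside.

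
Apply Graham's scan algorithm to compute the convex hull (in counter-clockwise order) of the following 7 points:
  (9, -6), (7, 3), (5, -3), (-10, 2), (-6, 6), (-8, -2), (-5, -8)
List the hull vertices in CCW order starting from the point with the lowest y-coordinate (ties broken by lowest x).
Hull (CCW) = [(-5, -8), (9, -6), (7, 3), (-6, 6), (-10, 2)]

Graham scan procedure:
  1. Find the pivot p₀ = point with lowest y (tie → lowest x): (-5, -8).
  2. Sort the remaining points by polar angle around p₀.
  3. Walk through sorted points, maintaining a stack; pop the top while the last three entries make a non-left turn (cross product ≤ 0).
  4. Final stack is the convex hull in CCW order: (-5, -8), (9, -6), (7, 3), (-6, 6), (-10, 2).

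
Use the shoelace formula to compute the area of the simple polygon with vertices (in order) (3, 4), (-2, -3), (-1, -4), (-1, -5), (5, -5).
Area = 35

Shoelace formula: Area = (1/2) |Σ_i (x_i · y_{i+1} − x_{i+1} · y_i)| (indices mod n). Compute each cross term:
  (3)(-3) − (-2)(4) = -1
  (-2)(-4) − (-1)(-3) = 5
  (-1)(-5) − (-1)(-4) = 1
  (-1)(-5) − (5)(-5) = 30
  (5)(4) − (3)(-5) = 35
Sum = 70, so (signed) Area = 70/2 = 35, |Area| = 35.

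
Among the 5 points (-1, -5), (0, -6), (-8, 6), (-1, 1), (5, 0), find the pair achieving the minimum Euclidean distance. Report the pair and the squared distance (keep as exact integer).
Pair = ((-1, -5), (0, -6)); squared distance = 2

Compute all C(5, 2) = 10 pairwise squared distances (x_i − x_j)² + (y_i − y_j)². The minimum is 2, attained by the pair ((-1, -5), (0, -6)).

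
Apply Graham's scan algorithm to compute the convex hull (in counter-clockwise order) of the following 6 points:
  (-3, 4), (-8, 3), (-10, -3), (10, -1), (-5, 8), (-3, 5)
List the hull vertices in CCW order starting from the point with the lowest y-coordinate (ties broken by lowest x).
Hull (CCW) = [(-10, -3), (10, -1), (-5, 8), (-8, 3)]

Graham scan procedure:
  1. Find the pivot p₀ = point with lowest y (tie → lowest x): (-10, -3).
  2. Sort the remaining points by polar angle around p₀.
  3. Walk through sorted points, maintaining a stack; pop the top while the last three entries make a non-left turn (cross product ≤ 0).
  4. Final stack is the convex hull in CCW order: (-10, -3), (10, -1), (-5, 8), (-8, 3).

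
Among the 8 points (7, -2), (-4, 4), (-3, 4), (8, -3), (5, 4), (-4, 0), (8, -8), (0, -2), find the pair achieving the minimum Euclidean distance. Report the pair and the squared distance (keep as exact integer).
Pair = ((-4, 4), (-3, 4)); squared distance = 1

Compute all C(8, 2) = 28 pairwise squared distances (x_i − x_j)² + (y_i − y_j)². The minimum is 1, attained by the pair ((-4, 4), (-3, 4)).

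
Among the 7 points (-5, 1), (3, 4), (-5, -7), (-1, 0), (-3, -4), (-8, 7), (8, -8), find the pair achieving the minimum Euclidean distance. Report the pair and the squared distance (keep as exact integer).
Pair = ((-5, -7), (-3, -4)); squared distance = 13

Compute all C(7, 2) = 21 pairwise squared distances (x_i − x_j)² + (y_i − y_j)². The minimum is 13, attained by the pair ((-5, -7), (-3, -4)).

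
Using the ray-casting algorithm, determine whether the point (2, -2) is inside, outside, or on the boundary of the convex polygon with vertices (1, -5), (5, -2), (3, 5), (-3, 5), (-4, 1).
The point (2, -2) lies strictly inside the polygon

Cast a horizontal ray to the right from the query point and count how many polygon edges it crosses (each edge strictly once or zero times, handled with the usual half-open convention). 
Parity of crossings → odd ⇒ inside.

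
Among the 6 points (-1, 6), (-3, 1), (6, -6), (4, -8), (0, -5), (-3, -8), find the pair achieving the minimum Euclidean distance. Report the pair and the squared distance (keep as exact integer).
Pair = ((6, -6), (4, -8)); squared distance = 8

Compute all C(6, 2) = 15 pairwise squared distances (x_i − x_j)² + (y_i − y_j)². The minimum is 8, attained by the pair ((6, -6), (4, -8)).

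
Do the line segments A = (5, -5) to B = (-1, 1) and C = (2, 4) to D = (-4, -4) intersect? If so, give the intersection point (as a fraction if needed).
Yes; intersection at (-4/7, 4/7) (t = 13/14 on AB, s = 3/7 on CD)

Parametrize AB as A + t(B − A) = (5 + -6 t, -5 + 6 t) and CD as C + s(D − C) = (2 + -6 s, 4 + -8 s). Solve the linear system for (t, s). Determinant = -84 ≠ 0, so a unique intersection of the containing lines exists. Solution: t = 13/14, s = 3/7 — both in [0, 1], so the segments cross. Intersection point: (-4/7, 4/7).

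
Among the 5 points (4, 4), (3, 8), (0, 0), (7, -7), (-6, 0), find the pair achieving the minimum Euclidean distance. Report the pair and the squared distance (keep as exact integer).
Pair = ((4, 4), (3, 8)); squared distance = 17

Compute all C(5, 2) = 10 pairwise squared distances (x_i − x_j)² + (y_i − y_j)². The minimum is 17, attained by the pair ((4, 4), (3, 8)).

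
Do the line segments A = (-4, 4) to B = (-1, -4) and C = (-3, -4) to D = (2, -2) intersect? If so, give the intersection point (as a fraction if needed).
Yes; intersection at (-29/23, -76/23) (t = 21/23 on AB, s = 8/23 on CD)

Parametrize AB as A + t(B − A) = (-4 + 3 t, 4 + -8 t) and CD as C + s(D − C) = (-3 + 5 s, -4 + 2 s). Solve the linear system for (t, s). Determinant = -46 ≠ 0, so a unique intersection of the containing lines exists. Solution: t = 21/23, s = 8/23 — both in [0, 1], so the segments cross. Intersection point: (-29/23, -76/23).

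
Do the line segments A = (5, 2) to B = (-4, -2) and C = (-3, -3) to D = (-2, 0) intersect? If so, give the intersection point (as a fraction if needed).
Yes; intersection at (-56/23, -30/23) (t = 19/23 on AB, s = 13/23 on CD)

Parametrize AB as A + t(B − A) = (5 + -9 t, 2 + -4 t) and CD as C + s(D − C) = (-3 + 1 s, -3 + 3 s). Solve the linear system for (t, s). Determinant = 23 ≠ 0, so a unique intersection of the containing lines exists. Solution: t = 19/23, s = 13/23 — both in [0, 1], so the segments cross. Intersection point: (-56/23, -30/23).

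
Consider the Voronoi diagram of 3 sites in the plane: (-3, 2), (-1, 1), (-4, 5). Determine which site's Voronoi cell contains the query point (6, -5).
Nearest site = (-1, 1)

The Voronoi cell of site s contains exactly those query points closer to s than to any other site. Compute squared distances from q = (6, -5) to each site:
  (-1 − 6)² + (1 − -5)² = 85
  (-3 − 6)² + (2 − -5)² = 130
  (-4 − 6)² + (5 − -5)² = 200
Minimum is attained by (-1, 1), so q lies in its Voronoi cell.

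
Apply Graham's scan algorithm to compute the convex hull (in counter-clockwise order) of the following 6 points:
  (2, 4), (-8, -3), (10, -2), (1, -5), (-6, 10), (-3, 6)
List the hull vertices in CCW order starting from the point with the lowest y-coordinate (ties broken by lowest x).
Hull (CCW) = [(1, -5), (10, -2), (-6, 10), (-8, -3)]

Graham scan procedure:
  1. Find the pivot p₀ = point with lowest y (tie → lowest x): (1, -5).
  2. Sort the remaining points by polar angle around p₀.
  3. Walk through sorted points, maintaining a stack; pop the top while the last three entries make a non-left turn (cross product ≤ 0).
  4. Final stack is the convex hull in CCW order: (1, -5), (10, -2), (-6, 10), (-8, -3).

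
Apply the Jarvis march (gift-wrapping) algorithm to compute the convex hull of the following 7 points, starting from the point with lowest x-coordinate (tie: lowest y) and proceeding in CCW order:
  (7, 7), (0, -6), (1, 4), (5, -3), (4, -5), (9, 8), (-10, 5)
Hull (CCW) = [(-10, 5), (0, -6), (4, -5), (5, -3), (9, 8)]

Jarvis march: at each step, from the current hull vertex p, select the next vertex q as the point such that every other point lies strictly to the left of (or on) the directed line p → q. (Equivalently: for every other point r, the cross product (q − p) × (r − p) ≥ 0.)
Starting point (lowest x, tie lowest y): (-10, 5). Wrap until returning to start. Resulting hull: (-10, 5), (0, -6), (4, -5), (5, -3), (9, 8).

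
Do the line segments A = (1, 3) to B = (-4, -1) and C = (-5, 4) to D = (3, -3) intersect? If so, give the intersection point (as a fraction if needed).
Yes; intersection at (-103/67, 65/67) (t = 34/67 on AB, s = 29/67 on CD)

Parametrize AB as A + t(B − A) = (1 + -5 t, 3 + -4 t) and CD as C + s(D − C) = (-5 + 8 s, 4 + -7 s). Solve the linear system for (t, s). Determinant = -67 ≠ 0, so a unique intersection of the containing lines exists. Solution: t = 34/67, s = 29/67 — both in [0, 1], so the segments cross. Intersection point: (-103/67, 65/67).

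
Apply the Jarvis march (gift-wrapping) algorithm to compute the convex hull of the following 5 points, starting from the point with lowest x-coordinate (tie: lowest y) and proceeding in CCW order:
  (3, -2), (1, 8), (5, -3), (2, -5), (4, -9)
Hull (CCW) = [(1, 8), (2, -5), (4, -9), (5, -3)]

Jarvis march: at each step, from the current hull vertex p, select the next vertex q as the point such that every other point lies strictly to the left of (or on) the directed line p → q. (Equivalently: for every other point r, the cross product (q − p) × (r − p) ≥ 0.)
Starting point (lowest x, tie lowest y): (1, 8). Wrap until returning to start. Resulting hull: (1, 8), (2, -5), (4, -9), (5, -3).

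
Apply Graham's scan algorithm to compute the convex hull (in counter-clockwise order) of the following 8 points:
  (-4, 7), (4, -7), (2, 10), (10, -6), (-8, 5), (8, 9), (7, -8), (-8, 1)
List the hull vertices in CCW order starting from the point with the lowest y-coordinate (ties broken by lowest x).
Hull (CCW) = [(7, -8), (10, -6), (8, 9), (2, 10), (-8, 5), (-8, 1), (4, -7)]

Graham scan procedure:
  1. Find the pivot p₀ = point with lowest y (tie → lowest x): (7, -8).
  2. Sort the remaining points by polar angle around p₀.
  3. Walk through sorted points, maintaining a stack; pop the top while the last three entries make a non-left turn (cross product ≤ 0).
  4. Final stack is the convex hull in CCW order: (7, -8), (10, -6), (8, 9), (2, 10), (-8, 5), (-8, 1), (4, -7).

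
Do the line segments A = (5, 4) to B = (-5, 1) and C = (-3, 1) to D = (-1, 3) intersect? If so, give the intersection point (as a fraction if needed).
Yes; intersection at (-15/7, 13/7) (t = 5/7 on AB, s = 3/7 on CD)

Parametrize AB as A + t(B − A) = (5 + -10 t, 4 + -3 t) and CD as C + s(D − C) = (-3 + 2 s, 1 + 2 s). Solve the linear system for (t, s). Determinant = 14 ≠ 0, so a unique intersection of the containing lines exists. Solution: t = 5/7, s = 3/7 — both in [0, 1], so the segments cross. Intersection point: (-15/7, 13/7).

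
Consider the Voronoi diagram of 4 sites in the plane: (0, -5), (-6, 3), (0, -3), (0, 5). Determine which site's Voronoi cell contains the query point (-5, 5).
Nearest site = (-6, 3)

The Voronoi cell of site s contains exactly those query points closer to s than to any other site. Compute squared distances from q = (-5, 5) to each site:
  (-6 − -5)² + (3 − 5)² = 5
  (0 − -5)² + (5 − 5)² = 25
  (0 − -5)² + (-3 − 5)² = 89
  (0 − -5)² + (-5 − 5)² = 125
Minimum is attained by (-6, 3), so q lies in its Voronoi cell.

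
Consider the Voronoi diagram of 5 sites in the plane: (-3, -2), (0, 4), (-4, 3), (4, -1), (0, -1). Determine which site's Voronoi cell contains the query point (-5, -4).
Nearest site = (-3, -2)

The Voronoi cell of site s contains exactly those query points closer to s than to any other site. Compute squared distances from q = (-5, -4) to each site:
  (-3 − -5)² + (-2 − -4)² = 8
  (0 − -5)² + (-1 − -4)² = 34
  (-4 − -5)² + (3 − -4)² = 50
  (0 − -5)² + (4 − -4)² = 89
  (4 − -5)² + (-1 − -4)² = 90
Minimum is attained by (-3, -2), so q lies in its Voronoi cell.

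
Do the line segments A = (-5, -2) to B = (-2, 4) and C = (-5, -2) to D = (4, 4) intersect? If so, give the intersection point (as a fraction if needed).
Yes; intersection at (-5, -2) (t = 0 on AB, s = 0 on CD)

Parametrize AB as A + t(B − A) = (-5 + 3 t, -2 + 6 t) and CD as C + s(D − C) = (-5 + 9 s, -2 + 6 s). Solve the linear system for (t, s). Determinant = 36 ≠ 0, so a unique intersection of the containing lines exists. Solution: t = 0, s = 0 — both in [0, 1], so the segments cross. Intersection point: (-5, -2).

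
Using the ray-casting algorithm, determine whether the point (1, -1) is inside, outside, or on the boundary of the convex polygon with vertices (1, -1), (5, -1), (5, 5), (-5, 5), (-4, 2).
The point (1, -1) lies on the polygon boundary

Boundary check: the query satisfies the collinearity and bounding-box conditions for some polygon edge, so it lies exactly on the boundary.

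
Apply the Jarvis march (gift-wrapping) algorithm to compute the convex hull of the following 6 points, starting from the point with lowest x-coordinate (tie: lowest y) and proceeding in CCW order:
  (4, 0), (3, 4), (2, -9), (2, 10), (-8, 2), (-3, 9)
Hull (CCW) = [(-8, 2), (2, -9), (4, 0), (2, 10), (-3, 9)]

Jarvis march: at each step, from the current hull vertex p, select the next vertex q as the point such that every other point lies strictly to the left of (or on) the directed line p → q. (Equivalently: for every other point r, the cross product (q − p) × (r − p) ≥ 0.)
Starting point (lowest x, tie lowest y): (-8, 2). Wrap until returning to start. Resulting hull: (-8, 2), (2, -9), (4, 0), (2, 10), (-3, 9).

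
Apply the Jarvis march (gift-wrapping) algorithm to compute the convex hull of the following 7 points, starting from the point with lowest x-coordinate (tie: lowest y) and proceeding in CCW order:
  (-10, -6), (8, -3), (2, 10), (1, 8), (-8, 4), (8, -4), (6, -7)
Hull (CCW) = [(-10, -6), (6, -7), (8, -4), (8, -3), (2, 10), (-8, 4)]

Jarvis march: at each step, from the current hull vertex p, select the next vertex q as the point such that every other point lies strictly to the left of (or on) the directed line p → q. (Equivalently: for every other point r, the cross product (q − p) × (r − p) ≥ 0.)
Starting point (lowest x, tie lowest y): (-10, -6). Wrap until returning to start. Resulting hull: (-10, -6), (6, -7), (8, -4), (8, -3), (2, 10), (-8, 4).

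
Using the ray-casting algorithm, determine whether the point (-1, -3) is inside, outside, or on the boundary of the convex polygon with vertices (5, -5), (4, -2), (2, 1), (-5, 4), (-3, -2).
The point (-1, -3) lies strictly outside the polygon

Cast a horizontal ray to the right from the query point and count how many polygon edges it crosses (each edge strictly once or zero times, handled with the usual half-open convention). 
Parity of crossings → even ⇒ outside.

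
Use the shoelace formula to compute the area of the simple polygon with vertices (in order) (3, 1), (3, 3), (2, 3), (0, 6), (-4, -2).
Area = 47/2

Shoelace formula: Area = (1/2) |Σ_i (x_i · y_{i+1} − x_{i+1} · y_i)| (indices mod n). Compute each cross term:
  (3)(3) − (3)(1) = 6
  (3)(3) − (2)(3) = 3
  (2)(6) − (0)(3) = 12
  (0)(-2) − (-4)(6) = 24
  (-4)(1) − (3)(-2) = 2
Sum = 47, so (signed) Area = 47/2 = 47/2, |Area| = 47/2.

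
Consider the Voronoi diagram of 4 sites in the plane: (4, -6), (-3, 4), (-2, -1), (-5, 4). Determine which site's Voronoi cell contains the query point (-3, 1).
Nearest site = (-2, -1)

The Voronoi cell of site s contains exactly those query points closer to s than to any other site. Compute squared distances from q = (-3, 1) to each site:
  (-2 − -3)² + (-1 − 1)² = 5
  (-3 − -3)² + (4 − 1)² = 9
  (-5 − -3)² + (4 − 1)² = 13
  (4 − -3)² + (-6 − 1)² = 98
Minimum is attained by (-2, -1), so q lies in its Voronoi cell.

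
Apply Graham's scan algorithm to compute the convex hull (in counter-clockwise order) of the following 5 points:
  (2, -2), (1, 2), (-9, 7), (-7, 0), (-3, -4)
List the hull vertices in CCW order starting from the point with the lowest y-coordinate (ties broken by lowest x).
Hull (CCW) = [(-3, -4), (2, -2), (1, 2), (-9, 7), (-7, 0)]

Graham scan procedure:
  1. Find the pivot p₀ = point with lowest y (tie → lowest x): (-3, -4).
  2. Sort the remaining points by polar angle around p₀.
  3. Walk through sorted points, maintaining a stack; pop the top while the last three entries make a non-left turn (cross product ≤ 0).
  4. Final stack is the convex hull in CCW order: (-3, -4), (2, -2), (1, 2), (-9, 7), (-7, 0).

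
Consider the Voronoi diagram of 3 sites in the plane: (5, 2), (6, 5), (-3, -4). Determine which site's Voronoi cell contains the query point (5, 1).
Nearest site = (5, 2)

The Voronoi cell of site s contains exactly those query points closer to s than to any other site. Compute squared distances from q = (5, 1) to each site:
  (5 − 5)² + (2 − 1)² = 1
  (6 − 5)² + (5 − 1)² = 17
  (-3 − 5)² + (-4 − 1)² = 89
Minimum is attained by (5, 2), so q lies in its Voronoi cell.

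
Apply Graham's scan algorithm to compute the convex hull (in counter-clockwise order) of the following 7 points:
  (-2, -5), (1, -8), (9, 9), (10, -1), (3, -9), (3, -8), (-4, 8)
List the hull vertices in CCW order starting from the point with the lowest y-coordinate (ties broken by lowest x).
Hull (CCW) = [(3, -9), (10, -1), (9, 9), (-4, 8), (-2, -5), (1, -8)]

Graham scan procedure:
  1. Find the pivot p₀ = point with lowest y (tie → lowest x): (3, -9).
  2. Sort the remaining points by polar angle around p₀.
  3. Walk through sorted points, maintaining a stack; pop the top while the last three entries make a non-left turn (cross product ≤ 0).
  4. Final stack is the convex hull in CCW order: (3, -9), (10, -1), (9, 9), (-4, 8), (-2, -5), (1, -8).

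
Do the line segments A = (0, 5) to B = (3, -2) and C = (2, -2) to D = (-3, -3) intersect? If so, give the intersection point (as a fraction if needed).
No (intersection of containing lines falls outside at least one segment)

Parametrize and solve: t = 37/38, s = -7/38. At least one of these is outside [0, 1], so the segments do not intersect.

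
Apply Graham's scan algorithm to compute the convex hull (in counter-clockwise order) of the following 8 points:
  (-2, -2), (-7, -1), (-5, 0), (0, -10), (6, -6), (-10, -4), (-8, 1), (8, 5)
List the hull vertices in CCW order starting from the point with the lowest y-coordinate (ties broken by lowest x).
Hull (CCW) = [(0, -10), (6, -6), (8, 5), (-8, 1), (-10, -4)]

Graham scan procedure:
  1. Find the pivot p₀ = point with lowest y (tie → lowest x): (0, -10).
  2. Sort the remaining points by polar angle around p₀.
  3. Walk through sorted points, maintaining a stack; pop the top while the last three entries make a non-left turn (cross product ≤ 0).
  4. Final stack is the convex hull in CCW order: (0, -10), (6, -6), (8, 5), (-8, 1), (-10, -4).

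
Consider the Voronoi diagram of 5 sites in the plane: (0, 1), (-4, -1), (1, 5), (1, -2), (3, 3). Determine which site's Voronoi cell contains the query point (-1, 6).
Nearest site = (1, 5)

The Voronoi cell of site s contains exactly those query points closer to s than to any other site. Compute squared distances from q = (-1, 6) to each site:
  (1 − -1)² + (5 − 6)² = 5
  (3 − -1)² + (3 − 6)² = 25
  (0 − -1)² + (1 − 6)² = 26
  (-4 − -1)² + (-1 − 6)² = 58
  (1 − -1)² + (-2 − 6)² = 68
Minimum is attained by (1, 5), so q lies in its Voronoi cell.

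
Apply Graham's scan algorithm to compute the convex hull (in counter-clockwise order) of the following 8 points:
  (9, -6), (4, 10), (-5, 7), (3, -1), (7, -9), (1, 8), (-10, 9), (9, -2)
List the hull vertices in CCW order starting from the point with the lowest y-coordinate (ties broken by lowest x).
Hull (CCW) = [(7, -9), (9, -6), (9, -2), (4, 10), (-10, 9)]

Graham scan procedure:
  1. Find the pivot p₀ = point with lowest y (tie → lowest x): (7, -9).
  2. Sort the remaining points by polar angle around p₀.
  3. Walk through sorted points, maintaining a stack; pop the top while the last three entries make a non-left turn (cross product ≤ 0).
  4. Final stack is the convex hull in CCW order: (7, -9), (9, -6), (9, -2), (4, 10), (-10, 9).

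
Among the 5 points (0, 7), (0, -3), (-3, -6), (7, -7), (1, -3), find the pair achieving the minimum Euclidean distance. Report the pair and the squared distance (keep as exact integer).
Pair = ((0, -3), (1, -3)); squared distance = 1

Compute all C(5, 2) = 10 pairwise squared distances (x_i − x_j)² + (y_i − y_j)². The minimum is 1, attained by the pair ((0, -3), (1, -3)).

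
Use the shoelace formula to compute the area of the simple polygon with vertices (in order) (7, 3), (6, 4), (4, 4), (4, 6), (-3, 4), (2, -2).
Area = 39

Shoelace formula: Area = (1/2) |Σ_i (x_i · y_{i+1} − x_{i+1} · y_i)| (indices mod n). Compute each cross term:
  (7)(4) − (6)(3) = 10
  (6)(4) − (4)(4) = 8
  (4)(6) − (4)(4) = 8
  (4)(4) − (-3)(6) = 34
  (-3)(-2) − (2)(4) = -2
  (2)(3) − (7)(-2) = 20
Sum = 78, so (signed) Area = 78/2 = 39, |Area| = 39.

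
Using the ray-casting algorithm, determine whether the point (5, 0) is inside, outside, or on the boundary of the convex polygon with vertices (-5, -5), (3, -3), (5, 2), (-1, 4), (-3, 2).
The point (5, 0) lies strictly outside the polygon

Cast a horizontal ray to the right from the query point and count how many polygon edges it crosses (each edge strictly once or zero times, handled with the usual half-open convention). 
Parity of crossings → even ⇒ outside.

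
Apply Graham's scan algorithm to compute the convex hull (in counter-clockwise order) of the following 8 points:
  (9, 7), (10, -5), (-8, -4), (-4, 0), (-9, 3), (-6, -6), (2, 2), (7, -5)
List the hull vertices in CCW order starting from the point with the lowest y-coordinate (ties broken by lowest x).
Hull (CCW) = [(-6, -6), (10, -5), (9, 7), (-9, 3), (-8, -4)]

Graham scan procedure:
  1. Find the pivot p₀ = point with lowest y (tie → lowest x): (-6, -6).
  2. Sort the remaining points by polar angle around p₀.
  3. Walk through sorted points, maintaining a stack; pop the top while the last three entries make a non-left turn (cross product ≤ 0).
  4. Final stack is the convex hull in CCW order: (-6, -6), (10, -5), (9, 7), (-9, 3), (-8, -4).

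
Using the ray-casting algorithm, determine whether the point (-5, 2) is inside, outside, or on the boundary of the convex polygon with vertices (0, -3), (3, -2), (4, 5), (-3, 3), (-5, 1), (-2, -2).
The point (-5, 2) lies strictly outside the polygon

Cast a horizontal ray to the right from the query point and count how many polygon edges it crosses (each edge strictly once or zero times, handled with the usual half-open convention). 
Parity of crossings → even ⇒ outside.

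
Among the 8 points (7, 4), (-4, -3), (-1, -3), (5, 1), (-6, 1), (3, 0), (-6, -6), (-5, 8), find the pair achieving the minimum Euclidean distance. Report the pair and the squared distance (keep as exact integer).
Pair = ((5, 1), (3, 0)); squared distance = 5

Compute all C(8, 2) = 28 pairwise squared distances (x_i − x_j)² + (y_i − y_j)². The minimum is 5, attained by the pair ((5, 1), (3, 0)).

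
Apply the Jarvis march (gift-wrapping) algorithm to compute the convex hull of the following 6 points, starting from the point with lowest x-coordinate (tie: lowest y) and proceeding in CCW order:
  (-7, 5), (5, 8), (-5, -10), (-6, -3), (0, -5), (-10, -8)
Hull (CCW) = [(-10, -8), (-5, -10), (0, -5), (5, 8), (-7, 5)]

Jarvis march: at each step, from the current hull vertex p, select the next vertex q as the point such that every other point lies strictly to the left of (or on) the directed line p → q. (Equivalently: for every other point r, the cross product (q − p) × (r − p) ≥ 0.)
Starting point (lowest x, tie lowest y): (-10, -8). Wrap until returning to start. Resulting hull: (-10, -8), (-5, -10), (0, -5), (5, 8), (-7, 5).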